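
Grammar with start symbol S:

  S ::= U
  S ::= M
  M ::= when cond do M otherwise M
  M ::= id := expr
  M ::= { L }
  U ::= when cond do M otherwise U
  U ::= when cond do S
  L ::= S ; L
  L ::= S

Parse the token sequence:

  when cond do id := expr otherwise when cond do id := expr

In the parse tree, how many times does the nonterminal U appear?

2

[S [U when cond do [M id := expr] otherwise [U when cond do [S [M id := expr]]]]]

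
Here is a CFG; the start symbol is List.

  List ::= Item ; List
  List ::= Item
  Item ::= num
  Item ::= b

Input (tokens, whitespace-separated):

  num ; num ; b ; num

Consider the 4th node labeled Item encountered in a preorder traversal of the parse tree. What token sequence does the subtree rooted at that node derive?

[List [Item num] ; [List [Item num] ; [List [Item b] ; [List [Item num]]]]]

num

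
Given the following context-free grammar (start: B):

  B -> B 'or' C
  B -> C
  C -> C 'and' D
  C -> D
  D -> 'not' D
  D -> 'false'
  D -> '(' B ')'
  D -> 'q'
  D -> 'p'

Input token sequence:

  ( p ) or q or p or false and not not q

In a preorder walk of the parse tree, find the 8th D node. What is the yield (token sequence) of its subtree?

[B [B [B [B [C [D ( [B [C [D p]]] )]]] or [C [D q]]] or [C [D p]]] or [C [C [D false]] and [D not [D not [D q]]]]]

q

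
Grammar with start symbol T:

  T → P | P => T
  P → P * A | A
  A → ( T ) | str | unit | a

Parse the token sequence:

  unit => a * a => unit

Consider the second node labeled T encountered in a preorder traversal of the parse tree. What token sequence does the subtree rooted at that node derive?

[T [P [A unit]] => [T [P [P [A a]] * [A a]] => [T [P [A unit]]]]]

a * a => unit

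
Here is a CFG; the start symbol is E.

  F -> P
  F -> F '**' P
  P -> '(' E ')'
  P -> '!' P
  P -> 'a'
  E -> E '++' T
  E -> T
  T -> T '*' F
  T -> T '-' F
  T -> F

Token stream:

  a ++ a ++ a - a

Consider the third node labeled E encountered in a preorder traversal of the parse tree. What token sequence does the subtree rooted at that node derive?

[E [E [E [T [F [P a]]]] ++ [T [F [P a]]]] ++ [T [T [F [P a]]] - [F [P a]]]]

a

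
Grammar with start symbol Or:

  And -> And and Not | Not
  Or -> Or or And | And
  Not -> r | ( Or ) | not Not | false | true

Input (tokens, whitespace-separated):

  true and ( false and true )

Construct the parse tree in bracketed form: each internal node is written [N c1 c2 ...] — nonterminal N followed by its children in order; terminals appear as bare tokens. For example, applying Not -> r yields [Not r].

Or
And
And and Not
Not and Not
true and Not
true and ( Or )
true and ( And )
true and ( And and Not )
true and ( Not and Not )
true and ( false and Not )
true and ( false and true )

[Or [And [And [Not true]] and [Not ( [Or [And [And [Not false]] and [Not true]]] )]]]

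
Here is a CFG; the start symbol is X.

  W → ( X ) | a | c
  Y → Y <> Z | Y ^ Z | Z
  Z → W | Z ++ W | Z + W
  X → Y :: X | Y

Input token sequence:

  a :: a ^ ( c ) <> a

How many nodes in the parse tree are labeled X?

[X [Y [Z [W a]]] :: [X [Y [Y [Y [Z [W a]]] ^ [Z [W ( [X [Y [Z [W c]]]] )]]] <> [Z [W a]]]]]

3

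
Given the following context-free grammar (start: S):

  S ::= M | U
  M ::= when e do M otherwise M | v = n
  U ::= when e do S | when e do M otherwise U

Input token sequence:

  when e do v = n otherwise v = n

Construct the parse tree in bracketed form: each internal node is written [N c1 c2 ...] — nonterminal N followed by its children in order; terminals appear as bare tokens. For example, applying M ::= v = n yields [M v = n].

S
M
when e do M otherwise M
when e do v = n otherwise M
when e do v = n otherwise v = n

[S [M when e do [M v = n] otherwise [M v = n]]]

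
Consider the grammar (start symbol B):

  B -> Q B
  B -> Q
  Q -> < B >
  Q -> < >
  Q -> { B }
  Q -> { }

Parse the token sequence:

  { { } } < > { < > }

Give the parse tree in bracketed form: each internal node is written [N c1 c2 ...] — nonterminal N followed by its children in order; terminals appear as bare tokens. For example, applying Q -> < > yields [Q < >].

[B [Q { [B [Q { }]] }] [B [Q < >] [B [Q { [B [Q < >]] }]]]]

B
Q B
{ B } B
{ Q } B
{ { } } B
{ { } } Q B
{ { } } < > B
{ { } } < > Q
{ { } } < > { B }
{ { } } < > { Q }
{ { } } < > { < > }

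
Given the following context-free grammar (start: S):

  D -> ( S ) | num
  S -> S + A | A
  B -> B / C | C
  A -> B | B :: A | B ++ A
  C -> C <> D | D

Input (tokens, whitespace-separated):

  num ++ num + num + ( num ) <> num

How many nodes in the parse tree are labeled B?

[S [S [S [A [B [C [D num]]] ++ [A [B [C [D num]]]]]] + [A [B [C [D num]]]]] + [A [B [C [C [D ( [S [A [B [C [D num]]]]] )]] <> [D num]]]]]

5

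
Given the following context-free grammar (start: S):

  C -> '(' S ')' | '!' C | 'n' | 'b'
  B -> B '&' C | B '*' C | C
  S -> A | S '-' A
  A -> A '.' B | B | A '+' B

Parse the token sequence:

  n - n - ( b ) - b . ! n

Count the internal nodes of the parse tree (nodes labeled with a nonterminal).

24

[S [S [S [S [A [B [C n]]]] - [A [B [C n]]]] - [A [B [C ( [S [A [B [C b]]]] )]]]] - [A [A [B [C b]]] . [B [C ! [C n]]]]]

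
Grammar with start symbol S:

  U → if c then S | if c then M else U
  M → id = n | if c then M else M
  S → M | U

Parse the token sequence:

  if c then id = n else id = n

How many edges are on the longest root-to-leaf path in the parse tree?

[S [M if c then [M id = n] else [M id = n]]]

3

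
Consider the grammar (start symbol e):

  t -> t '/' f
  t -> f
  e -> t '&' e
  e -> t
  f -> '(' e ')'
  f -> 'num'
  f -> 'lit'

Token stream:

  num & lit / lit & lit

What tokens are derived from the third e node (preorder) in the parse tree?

lit

[e [t [f num]] & [e [t [t [f lit]] / [f lit]] & [e [t [f lit]]]]]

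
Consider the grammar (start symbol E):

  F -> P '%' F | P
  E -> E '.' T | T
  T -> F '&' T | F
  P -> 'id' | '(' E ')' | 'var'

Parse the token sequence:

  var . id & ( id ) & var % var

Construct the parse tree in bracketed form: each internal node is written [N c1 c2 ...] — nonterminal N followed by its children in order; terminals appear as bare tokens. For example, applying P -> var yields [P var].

E
E . T
T . T
F . T
P . T
var . T
var . F & T
var . P & T
var . id & T
var . id & F & T
var . id & P & T
var . id & ( E ) & T
var . id & ( T ) & T
var . id & ( F ) & T
var . id & ( P ) & T
var . id & ( id ) & T
var . id & ( id ) & F
var . id & ( id ) & P % F
var . id & ( id ) & var % F
var . id & ( id ) & var % P
var . id & ( id ) & var % var

[E [E [T [F [P var]]]] . [T [F [P id]] & [T [F [P ( [E [T [F [P id]]]] )]] & [T [F [P var] % [F [P var]]]]]]]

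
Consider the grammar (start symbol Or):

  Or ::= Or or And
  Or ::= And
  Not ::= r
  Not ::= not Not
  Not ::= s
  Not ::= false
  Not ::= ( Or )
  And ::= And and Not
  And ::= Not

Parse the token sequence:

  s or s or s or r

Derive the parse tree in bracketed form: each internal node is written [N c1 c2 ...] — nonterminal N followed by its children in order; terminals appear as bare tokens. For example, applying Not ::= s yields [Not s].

Or
Or or And
Or or And or And
Or or And or And or And
And or And or And or And
Not or And or And or And
s or And or And or And
s or Not or And or And
s or s or And or And
s or s or Not or And
s or s or s or And
s or s or s or Not
s or s or s or r

[Or [Or [Or [Or [And [Not s]]] or [And [Not s]]] or [And [Not s]]] or [And [Not r]]]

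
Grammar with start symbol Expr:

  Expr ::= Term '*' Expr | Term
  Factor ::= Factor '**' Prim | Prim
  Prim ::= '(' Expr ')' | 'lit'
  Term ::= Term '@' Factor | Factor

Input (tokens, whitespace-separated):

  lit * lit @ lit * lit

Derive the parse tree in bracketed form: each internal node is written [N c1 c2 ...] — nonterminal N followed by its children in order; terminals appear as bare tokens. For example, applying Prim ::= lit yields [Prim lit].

Expr
Term * Expr
Factor * Expr
Prim * Expr
lit * Expr
lit * Term * Expr
lit * Term @ Factor * Expr
lit * Factor @ Factor * Expr
lit * Prim @ Factor * Expr
lit * lit @ Factor * Expr
lit * lit @ Prim * Expr
lit * lit @ lit * Expr
lit * lit @ lit * Term
lit * lit @ lit * Factor
lit * lit @ lit * Prim
lit * lit @ lit * lit

[Expr [Term [Factor [Prim lit]]] * [Expr [Term [Term [Factor [Prim lit]]] @ [Factor [Prim lit]]] * [Expr [Term [Factor [Prim lit]]]]]]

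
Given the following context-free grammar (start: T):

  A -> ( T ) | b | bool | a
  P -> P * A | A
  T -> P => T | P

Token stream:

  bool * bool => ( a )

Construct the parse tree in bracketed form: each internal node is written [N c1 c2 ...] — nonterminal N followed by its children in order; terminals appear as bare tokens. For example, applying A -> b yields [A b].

[T [P [P [A bool]] * [A bool]] => [T [P [A ( [T [P [A a]]] )]]]]

T
P => T
P * A => T
A * A => T
bool * A => T
bool * bool => T
bool * bool => P
bool * bool => A
bool * bool => ( T )
bool * bool => ( P )
bool * bool => ( A )
bool * bool => ( a )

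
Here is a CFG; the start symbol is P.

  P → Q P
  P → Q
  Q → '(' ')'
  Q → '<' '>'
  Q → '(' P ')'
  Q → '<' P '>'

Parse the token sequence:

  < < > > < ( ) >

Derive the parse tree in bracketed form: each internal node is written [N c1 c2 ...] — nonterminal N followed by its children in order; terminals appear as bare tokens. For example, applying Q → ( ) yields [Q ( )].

P
Q P
< P > P
< Q > P
< < > > P
< < > > Q
< < > > < P >
< < > > < Q >
< < > > < ( ) >

[P [Q < [P [Q < >]] >] [P [Q < [P [Q ( )]] >]]]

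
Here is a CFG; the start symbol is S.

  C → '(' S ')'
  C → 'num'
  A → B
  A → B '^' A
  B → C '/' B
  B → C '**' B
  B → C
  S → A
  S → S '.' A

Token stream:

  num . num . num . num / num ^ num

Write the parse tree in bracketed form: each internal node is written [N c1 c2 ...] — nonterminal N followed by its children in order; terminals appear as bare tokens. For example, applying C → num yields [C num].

S
S . A
S . A . A
S . A . A . A
A . A . A . A
B . A . A . A
C . A . A . A
num . A . A . A
num . B . A . A
num . C . A . A
num . num . A . A
num . num . B . A
num . num . C . A
num . num . num . A
num . num . num . B ^ A
num . num . num . C / B ^ A
num . num . num . num / B ^ A
num . num . num . num / C ^ A
num . num . num . num / num ^ A
num . num . num . num / num ^ B
num . num . num . num / num ^ C
num . num . num . num / num ^ num

[S [S [S [S [A [B [C num]]]] . [A [B [C num]]]] . [A [B [C num]]]] . [A [B [C num] / [B [C num]]] ^ [A [B [C num]]]]]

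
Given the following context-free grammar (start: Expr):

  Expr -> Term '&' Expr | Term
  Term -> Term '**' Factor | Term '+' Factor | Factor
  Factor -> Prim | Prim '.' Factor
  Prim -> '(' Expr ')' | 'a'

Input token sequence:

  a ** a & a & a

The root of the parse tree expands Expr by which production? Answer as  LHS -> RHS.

[Expr [Term [Term [Factor [Prim a]]] ** [Factor [Prim a]]] & [Expr [Term [Factor [Prim a]]] & [Expr [Term [Factor [Prim a]]]]]]

Expr -> Term '&' Expr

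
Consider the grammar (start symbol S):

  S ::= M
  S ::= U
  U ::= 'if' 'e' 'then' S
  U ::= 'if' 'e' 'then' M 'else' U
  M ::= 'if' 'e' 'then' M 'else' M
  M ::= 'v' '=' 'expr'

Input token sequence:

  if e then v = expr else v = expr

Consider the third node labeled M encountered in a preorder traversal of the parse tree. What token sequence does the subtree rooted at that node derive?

v = expr

[S [M if e then [M v = expr] else [M v = expr]]]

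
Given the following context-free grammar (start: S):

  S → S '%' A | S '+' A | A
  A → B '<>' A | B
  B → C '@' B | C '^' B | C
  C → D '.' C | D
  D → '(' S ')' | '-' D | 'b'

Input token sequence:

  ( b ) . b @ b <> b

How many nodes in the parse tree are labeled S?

2

[S [A [B [C [D ( [S [A [B [C [D b]]]]] )] . [C [D b]]] @ [B [C [D b]]]] <> [A [B [C [D b]]]]]]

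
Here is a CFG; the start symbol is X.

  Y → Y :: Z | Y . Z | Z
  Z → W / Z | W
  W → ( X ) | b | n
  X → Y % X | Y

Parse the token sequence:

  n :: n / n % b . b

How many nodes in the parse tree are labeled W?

5

[X [Y [Y [Z [W n]]] :: [Z [W n] / [Z [W n]]]] % [X [Y [Y [Z [W b]]] . [Z [W b]]]]]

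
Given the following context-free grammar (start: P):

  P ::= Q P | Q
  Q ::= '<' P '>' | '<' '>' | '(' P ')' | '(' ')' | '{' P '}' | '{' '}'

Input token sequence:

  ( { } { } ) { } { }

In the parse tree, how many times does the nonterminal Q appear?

[P [Q ( [P [Q { }] [P [Q { }]]] )] [P [Q { }] [P [Q { }]]]]

5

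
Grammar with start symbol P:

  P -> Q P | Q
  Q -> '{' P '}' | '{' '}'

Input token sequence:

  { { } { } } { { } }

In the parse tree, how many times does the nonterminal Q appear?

[P [Q { [P [Q { }] [P [Q { }]]] }] [P [Q { [P [Q { }]] }]]]

5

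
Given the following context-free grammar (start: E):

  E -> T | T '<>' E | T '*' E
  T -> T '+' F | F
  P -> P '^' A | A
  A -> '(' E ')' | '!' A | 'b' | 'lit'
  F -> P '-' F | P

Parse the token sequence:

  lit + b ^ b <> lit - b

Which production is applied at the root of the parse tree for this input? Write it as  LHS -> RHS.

E -> T '<>' E

[E [T [T [F [P [A lit]]]] + [F [P [P [A b]] ^ [A b]]]] <> [E [T [F [P [A lit]] - [F [P [A b]]]]]]]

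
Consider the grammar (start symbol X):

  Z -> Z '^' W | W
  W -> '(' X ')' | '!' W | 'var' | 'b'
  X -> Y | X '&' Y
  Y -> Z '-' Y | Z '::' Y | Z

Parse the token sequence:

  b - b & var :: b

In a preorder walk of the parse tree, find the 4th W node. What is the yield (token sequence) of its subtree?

b

[X [X [Y [Z [W b]] - [Y [Z [W b]]]]] & [Y [Z [W var]] :: [Y [Z [W b]]]]]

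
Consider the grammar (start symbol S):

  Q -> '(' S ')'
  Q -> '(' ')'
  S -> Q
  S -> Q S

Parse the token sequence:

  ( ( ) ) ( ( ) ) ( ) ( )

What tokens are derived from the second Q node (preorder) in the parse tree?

[S [Q ( [S [Q ( )]] )] [S [Q ( [S [Q ( )]] )] [S [Q ( )] [S [Q ( )]]]]]

( )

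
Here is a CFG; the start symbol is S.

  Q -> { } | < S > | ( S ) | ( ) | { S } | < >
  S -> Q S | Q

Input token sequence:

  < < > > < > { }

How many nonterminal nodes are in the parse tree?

8

[S [Q < [S [Q < >]] >] [S [Q < >] [S [Q { }]]]]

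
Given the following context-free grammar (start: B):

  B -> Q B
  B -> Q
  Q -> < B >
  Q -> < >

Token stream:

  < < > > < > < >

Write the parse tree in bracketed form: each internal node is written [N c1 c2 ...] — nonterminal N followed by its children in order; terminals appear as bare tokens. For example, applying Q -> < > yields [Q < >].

[B [Q < [B [Q < >]] >] [B [Q < >] [B [Q < >]]]]

B
Q B
< B > B
< Q > B
< < > > B
< < > > Q B
< < > > < > B
< < > > < > Q
< < > > < > < >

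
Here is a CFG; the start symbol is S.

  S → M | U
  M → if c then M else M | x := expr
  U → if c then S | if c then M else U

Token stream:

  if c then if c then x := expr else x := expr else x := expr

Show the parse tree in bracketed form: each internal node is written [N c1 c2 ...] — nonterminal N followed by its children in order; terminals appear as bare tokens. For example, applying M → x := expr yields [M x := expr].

[S [M if c then [M if c then [M x := expr] else [M x := expr]] else [M x := expr]]]

S
M
if c then M else M
if c then if c then M else M else M
if c then if c then x := expr else M else M
if c then if c then x := expr else x := expr else M
if c then if c then x := expr else x := expr else x := expr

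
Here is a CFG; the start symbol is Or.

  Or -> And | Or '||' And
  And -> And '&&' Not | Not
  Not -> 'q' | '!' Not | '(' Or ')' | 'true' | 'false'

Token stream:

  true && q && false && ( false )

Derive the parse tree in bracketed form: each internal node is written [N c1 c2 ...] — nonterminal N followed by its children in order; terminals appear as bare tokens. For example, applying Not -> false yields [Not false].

[Or [And [And [And [And [Not true]] && [Not q]] && [Not false]] && [Not ( [Or [And [Not false]]] )]]]

Or
And
And && Not
And && Not && Not
And && Not && Not && Not
Not && Not && Not && Not
true && Not && Not && Not
true && q && Not && Not
true && q && false && Not
true && q && false && ( Or )
true && q && false && ( And )
true && q && false && ( Not )
true && q && false && ( false )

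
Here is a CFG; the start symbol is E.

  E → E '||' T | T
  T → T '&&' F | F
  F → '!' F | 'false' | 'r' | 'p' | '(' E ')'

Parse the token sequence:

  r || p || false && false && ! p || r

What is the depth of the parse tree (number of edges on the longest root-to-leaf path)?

6

[E [E [E [E [T [F r]]] || [T [F p]]] || [T [T [T [F false]] && [F false]] && [F ! [F p]]]] || [T [F r]]]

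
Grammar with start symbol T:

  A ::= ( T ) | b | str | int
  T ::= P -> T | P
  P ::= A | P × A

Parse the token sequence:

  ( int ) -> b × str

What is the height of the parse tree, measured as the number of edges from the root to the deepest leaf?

6

[T [P [A ( [T [P [A int]]] )]] -> [T [P [P [A b]] × [A str]]]]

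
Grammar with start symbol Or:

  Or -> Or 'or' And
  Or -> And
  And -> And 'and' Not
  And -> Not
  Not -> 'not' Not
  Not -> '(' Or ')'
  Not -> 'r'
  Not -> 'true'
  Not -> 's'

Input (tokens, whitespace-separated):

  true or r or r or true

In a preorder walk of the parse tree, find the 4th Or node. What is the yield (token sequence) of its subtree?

[Or [Or [Or [Or [And [Not true]]] or [And [Not r]]] or [And [Not r]]] or [And [Not true]]]

true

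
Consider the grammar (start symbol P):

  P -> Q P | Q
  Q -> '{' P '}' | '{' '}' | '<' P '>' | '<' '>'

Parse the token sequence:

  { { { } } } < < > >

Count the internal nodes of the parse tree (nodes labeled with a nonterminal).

10

[P [Q { [P [Q { [P [Q { }]] }]] }] [P [Q < [P [Q < >]] >]]]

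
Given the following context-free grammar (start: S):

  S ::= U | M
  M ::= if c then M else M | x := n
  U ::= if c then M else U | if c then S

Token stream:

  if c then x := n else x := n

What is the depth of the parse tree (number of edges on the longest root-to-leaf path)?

3

[S [M if c then [M x := n] else [M x := n]]]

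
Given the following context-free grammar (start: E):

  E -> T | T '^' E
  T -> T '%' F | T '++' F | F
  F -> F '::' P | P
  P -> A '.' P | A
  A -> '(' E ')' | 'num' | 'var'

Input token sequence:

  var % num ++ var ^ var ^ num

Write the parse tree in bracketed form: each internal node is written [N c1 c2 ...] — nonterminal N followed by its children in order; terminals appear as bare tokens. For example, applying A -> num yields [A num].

E
T ^ E
T ++ F ^ E
T % F ++ F ^ E
F % F ++ F ^ E
P % F ++ F ^ E
A % F ++ F ^ E
var % F ++ F ^ E
var % P ++ F ^ E
var % A ++ F ^ E
var % num ++ F ^ E
var % num ++ P ^ E
var % num ++ A ^ E
var % num ++ var ^ E
var % num ++ var ^ T ^ E
var % num ++ var ^ F ^ E
var % num ++ var ^ P ^ E
var % num ++ var ^ A ^ E
var % num ++ var ^ var ^ E
var % num ++ var ^ var ^ T
var % num ++ var ^ var ^ F
var % num ++ var ^ var ^ P
var % num ++ var ^ var ^ A
var % num ++ var ^ var ^ num

[E [T [T [T [F [P [A var]]]] % [F [P [A num]]]] ++ [F [P [A var]]]] ^ [E [T [F [P [A var]]]] ^ [E [T [F [P [A num]]]]]]]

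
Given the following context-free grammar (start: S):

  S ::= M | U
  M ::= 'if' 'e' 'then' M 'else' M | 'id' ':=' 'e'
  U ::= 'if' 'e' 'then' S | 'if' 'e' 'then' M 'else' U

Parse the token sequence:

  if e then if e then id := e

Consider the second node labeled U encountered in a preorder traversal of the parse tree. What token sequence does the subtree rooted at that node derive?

[S [U if e then [S [U if e then [S [M id := e]]]]]]

if e then id := e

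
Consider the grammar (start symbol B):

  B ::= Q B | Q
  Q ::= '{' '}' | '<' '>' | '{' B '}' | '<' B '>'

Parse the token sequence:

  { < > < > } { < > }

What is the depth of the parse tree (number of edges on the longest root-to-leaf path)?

[B [Q { [B [Q < >] [B [Q < >]]] }] [B [Q { [B [Q < >]] }]]]

5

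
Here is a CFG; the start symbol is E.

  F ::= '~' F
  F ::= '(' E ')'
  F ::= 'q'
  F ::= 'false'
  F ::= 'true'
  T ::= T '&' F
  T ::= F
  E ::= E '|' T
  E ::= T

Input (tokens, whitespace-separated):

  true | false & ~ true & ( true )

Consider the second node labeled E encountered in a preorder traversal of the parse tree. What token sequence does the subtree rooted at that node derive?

true

[E [E [T [F true]]] | [T [T [T [F false]] & [F ~ [F true]]] & [F ( [E [T [F true]]] )]]]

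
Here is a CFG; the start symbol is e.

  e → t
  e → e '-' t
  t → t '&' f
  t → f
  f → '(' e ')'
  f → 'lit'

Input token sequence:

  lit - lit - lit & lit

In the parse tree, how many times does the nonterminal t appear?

4

[e [e [e [t [f lit]]] - [t [f lit]]] - [t [t [f lit]] & [f lit]]]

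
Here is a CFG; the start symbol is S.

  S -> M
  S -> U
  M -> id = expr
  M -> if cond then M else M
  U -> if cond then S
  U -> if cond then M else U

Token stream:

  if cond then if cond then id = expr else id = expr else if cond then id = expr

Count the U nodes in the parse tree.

2

[S [U if cond then [M if cond then [M id = expr] else [M id = expr]] else [U if cond then [S [M id = expr]]]]]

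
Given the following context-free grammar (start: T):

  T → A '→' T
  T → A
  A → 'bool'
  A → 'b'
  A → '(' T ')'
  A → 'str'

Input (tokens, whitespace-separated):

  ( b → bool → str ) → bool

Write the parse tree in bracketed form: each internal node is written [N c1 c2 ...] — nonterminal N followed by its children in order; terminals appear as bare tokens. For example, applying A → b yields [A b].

T
A → T
( T ) → T
( A → T ) → T
( b → T ) → T
( b → A → T ) → T
( b → bool → T ) → T
( b → bool → A ) → T
( b → bool → str ) → T
( b → bool → str ) → A
( b → bool → str ) → bool

[T [A ( [T [A b] → [T [A bool] → [T [A str]]]] )] → [T [A bool]]]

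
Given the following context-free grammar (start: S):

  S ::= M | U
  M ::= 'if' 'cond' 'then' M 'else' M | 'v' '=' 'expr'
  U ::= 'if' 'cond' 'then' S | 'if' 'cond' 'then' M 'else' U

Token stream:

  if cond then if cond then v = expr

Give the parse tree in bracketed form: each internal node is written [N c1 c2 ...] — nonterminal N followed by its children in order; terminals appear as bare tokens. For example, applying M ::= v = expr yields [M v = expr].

S
U
if cond then S
if cond then U
if cond then if cond then S
if cond then if cond then M
if cond then if cond then v = expr

[S [U if cond then [S [U if cond then [S [M v = expr]]]]]]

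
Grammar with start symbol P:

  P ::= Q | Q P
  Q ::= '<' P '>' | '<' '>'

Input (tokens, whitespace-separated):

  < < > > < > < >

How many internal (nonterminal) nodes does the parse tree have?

[P [Q < [P [Q < >]] >] [P [Q < >] [P [Q < >]]]]

8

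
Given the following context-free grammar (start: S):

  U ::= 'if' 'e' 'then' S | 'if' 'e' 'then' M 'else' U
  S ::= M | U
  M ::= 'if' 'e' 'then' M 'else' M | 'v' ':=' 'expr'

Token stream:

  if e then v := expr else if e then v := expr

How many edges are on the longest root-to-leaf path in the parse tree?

[S [U if e then [M v := expr] else [U if e then [S [M v := expr]]]]]

5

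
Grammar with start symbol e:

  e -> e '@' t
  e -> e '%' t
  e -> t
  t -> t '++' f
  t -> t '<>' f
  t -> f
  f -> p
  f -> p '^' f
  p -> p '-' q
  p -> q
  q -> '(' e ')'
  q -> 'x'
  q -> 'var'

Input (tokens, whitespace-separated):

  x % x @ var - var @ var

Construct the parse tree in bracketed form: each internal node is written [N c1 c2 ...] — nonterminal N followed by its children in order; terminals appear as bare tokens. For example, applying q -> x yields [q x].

[e [e [e [e [t [f [p [q x]]]]] % [t [f [p [q x]]]]] @ [t [f [p [p [q var]] - [q var]]]]] @ [t [f [p [q var]]]]]

e
e @ t
e @ t @ t
e % t @ t @ t
t % t @ t @ t
f % t @ t @ t
p % t @ t @ t
q % t @ t @ t
x % t @ t @ t
x % f @ t @ t
x % p @ t @ t
x % q @ t @ t
x % x @ t @ t
x % x @ f @ t
x % x @ p @ t
x % x @ p - q @ t
x % x @ q - q @ t
x % x @ var - q @ t
x % x @ var - var @ t
x % x @ var - var @ f
x % x @ var - var @ p
x % x @ var - var @ q
x % x @ var - var @ var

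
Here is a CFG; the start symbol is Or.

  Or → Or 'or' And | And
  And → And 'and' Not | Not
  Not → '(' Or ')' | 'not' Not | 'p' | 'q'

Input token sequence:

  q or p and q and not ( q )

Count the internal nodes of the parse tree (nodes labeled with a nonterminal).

14

[Or [Or [And [Not q]]] or [And [And [And [Not p]] and [Not q]] and [Not not [Not ( [Or [And [Not q]]] )]]]]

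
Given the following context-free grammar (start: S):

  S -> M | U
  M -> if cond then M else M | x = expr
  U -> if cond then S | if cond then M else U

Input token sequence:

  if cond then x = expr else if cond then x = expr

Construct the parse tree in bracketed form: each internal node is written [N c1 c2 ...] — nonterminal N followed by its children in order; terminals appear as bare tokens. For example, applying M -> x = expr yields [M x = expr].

[S [U if cond then [M x = expr] else [U if cond then [S [M x = expr]]]]]

S
U
if cond then M else U
if cond then x = expr else U
if cond then x = expr else if cond then S
if cond then x = expr else if cond then M
if cond then x = expr else if cond then x = expr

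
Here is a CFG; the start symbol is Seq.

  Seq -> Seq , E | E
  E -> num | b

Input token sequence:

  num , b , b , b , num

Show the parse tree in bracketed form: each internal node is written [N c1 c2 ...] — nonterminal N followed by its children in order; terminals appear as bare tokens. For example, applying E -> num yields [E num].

Seq
Seq , E
Seq , E , E
Seq , E , E , E
Seq , E , E , E , E
E , E , E , E , E
num , E , E , E , E
num , b , E , E , E
num , b , b , E , E
num , b , b , b , E
num , b , b , b , num

[Seq [Seq [Seq [Seq [Seq [E num]] , [E b]] , [E b]] , [E b]] , [E num]]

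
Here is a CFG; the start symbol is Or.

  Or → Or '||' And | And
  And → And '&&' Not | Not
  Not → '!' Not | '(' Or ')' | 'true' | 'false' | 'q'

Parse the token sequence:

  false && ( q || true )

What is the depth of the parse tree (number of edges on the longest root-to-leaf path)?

7

[Or [And [And [Not false]] && [Not ( [Or [Or [And [Not q]]] || [And [Not true]]] )]]]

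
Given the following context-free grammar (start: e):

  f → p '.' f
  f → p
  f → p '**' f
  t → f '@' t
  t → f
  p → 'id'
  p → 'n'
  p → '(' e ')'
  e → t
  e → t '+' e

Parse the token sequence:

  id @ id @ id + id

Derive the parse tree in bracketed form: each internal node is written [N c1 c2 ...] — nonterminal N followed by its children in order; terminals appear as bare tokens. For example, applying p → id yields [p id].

[e [t [f [p id]] @ [t [f [p id]] @ [t [f [p id]]]]] + [e [t [f [p id]]]]]

e
t + e
f @ t + e
p @ t + e
id @ t + e
id @ f @ t + e
id @ p @ t + e
id @ id @ t + e
id @ id @ f + e
id @ id @ p + e
id @ id @ id + e
id @ id @ id + t
id @ id @ id + f
id @ id @ id + p
id @ id @ id + id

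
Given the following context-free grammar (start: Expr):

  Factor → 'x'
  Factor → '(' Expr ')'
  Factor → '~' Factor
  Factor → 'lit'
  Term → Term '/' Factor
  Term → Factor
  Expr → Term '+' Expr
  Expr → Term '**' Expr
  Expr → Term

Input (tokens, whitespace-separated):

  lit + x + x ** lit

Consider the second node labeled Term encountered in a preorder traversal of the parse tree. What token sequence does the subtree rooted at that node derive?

x

[Expr [Term [Factor lit]] + [Expr [Term [Factor x]] + [Expr [Term [Factor x]] ** [Expr [Term [Factor lit]]]]]]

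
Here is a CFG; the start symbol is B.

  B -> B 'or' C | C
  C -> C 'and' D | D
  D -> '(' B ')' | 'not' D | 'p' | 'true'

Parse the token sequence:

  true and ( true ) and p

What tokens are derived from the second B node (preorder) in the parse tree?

true

[B [C [C [C [D true]] and [D ( [B [C [D true]]] )]] and [D p]]]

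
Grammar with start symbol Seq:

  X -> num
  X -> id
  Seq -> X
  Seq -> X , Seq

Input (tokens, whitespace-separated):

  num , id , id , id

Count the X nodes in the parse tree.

4

[Seq [X num] , [Seq [X id] , [Seq [X id] , [Seq [X id]]]]]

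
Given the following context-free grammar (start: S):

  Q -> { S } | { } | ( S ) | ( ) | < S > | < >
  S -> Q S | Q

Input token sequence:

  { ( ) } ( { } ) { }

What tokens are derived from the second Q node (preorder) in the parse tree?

( )

[S [Q { [S [Q ( )]] }] [S [Q ( [S [Q { }]] )] [S [Q { }]]]]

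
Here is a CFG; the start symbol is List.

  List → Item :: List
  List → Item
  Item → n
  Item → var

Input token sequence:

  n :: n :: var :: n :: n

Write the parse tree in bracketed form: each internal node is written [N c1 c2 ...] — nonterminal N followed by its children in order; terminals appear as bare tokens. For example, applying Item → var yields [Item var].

[List [Item n] :: [List [Item n] :: [List [Item var] :: [List [Item n] :: [List [Item n]]]]]]

List
Item :: List
n :: List
n :: Item :: List
n :: n :: List
n :: n :: Item :: List
n :: n :: var :: List
n :: n :: var :: Item :: List
n :: n :: var :: n :: List
n :: n :: var :: n :: Item
n :: n :: var :: n :: n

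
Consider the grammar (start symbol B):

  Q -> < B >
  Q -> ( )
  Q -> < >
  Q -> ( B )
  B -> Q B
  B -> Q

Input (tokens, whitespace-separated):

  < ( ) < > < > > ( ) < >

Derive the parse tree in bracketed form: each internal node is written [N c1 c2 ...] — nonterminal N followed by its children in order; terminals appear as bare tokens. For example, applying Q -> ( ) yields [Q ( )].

B
Q B
< B > B
< Q B > B
< ( ) B > B
< ( ) Q B > B
< ( ) < > B > B
< ( ) < > Q > B
< ( ) < > < > > B
< ( ) < > < > > Q B
< ( ) < > < > > ( ) B
< ( ) < > < > > ( ) Q
< ( ) < > < > > ( ) < >

[B [Q < [B [Q ( )] [B [Q < >] [B [Q < >]]]] >] [B [Q ( )] [B [Q < >]]]]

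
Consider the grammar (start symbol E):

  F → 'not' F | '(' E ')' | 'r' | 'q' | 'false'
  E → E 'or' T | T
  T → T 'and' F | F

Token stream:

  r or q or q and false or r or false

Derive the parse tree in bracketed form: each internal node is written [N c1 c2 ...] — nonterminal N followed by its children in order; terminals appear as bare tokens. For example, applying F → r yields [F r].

[E [E [E [E [E [T [F r]]] or [T [F q]]] or [T [T [F q]] and [F false]]] or [T [F r]]] or [T [F false]]]

E
E or T
E or T or T
E or T or T or T
E or T or T or T or T
T or T or T or T or T
F or T or T or T or T
r or T or T or T or T
r or F or T or T or T
r or q or T or T or T
r or q or T and F or T or T
r or q or F and F or T or T
r or q or q and F or T or T
r or q or q and false or T or T
r or q or q and false or F or T
r or q or q and false or r or T
r or q or q and false or r or F
r or q or q and false or r or false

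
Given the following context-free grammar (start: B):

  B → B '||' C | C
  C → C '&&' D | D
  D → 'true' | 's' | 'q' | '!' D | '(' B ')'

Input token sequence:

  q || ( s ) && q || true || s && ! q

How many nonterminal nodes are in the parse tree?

20

[B [B [B [B [C [D q]]] || [C [C [D ( [B [C [D s]]] )]] && [D q]]] || [C [D true]]] || [C [C [D s]] && [D ! [D q]]]]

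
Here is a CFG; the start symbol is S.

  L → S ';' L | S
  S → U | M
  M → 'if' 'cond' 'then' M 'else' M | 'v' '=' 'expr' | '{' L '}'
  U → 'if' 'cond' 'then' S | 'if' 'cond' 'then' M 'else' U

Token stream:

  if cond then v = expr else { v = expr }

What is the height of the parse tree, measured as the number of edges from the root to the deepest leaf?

[S [M if cond then [M v = expr] else [M { [L [S [M v = expr]]] }]]]

6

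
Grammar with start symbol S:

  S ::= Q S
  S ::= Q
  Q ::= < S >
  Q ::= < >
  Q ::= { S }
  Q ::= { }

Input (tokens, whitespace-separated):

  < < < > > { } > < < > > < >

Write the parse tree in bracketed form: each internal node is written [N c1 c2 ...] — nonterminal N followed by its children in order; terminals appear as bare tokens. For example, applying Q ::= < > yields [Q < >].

S
Q S
< S > S
< Q S > S
< < S > S > S
< < Q > S > S
< < < > > S > S
< < < > > Q > S
< < < > > { } > S
< < < > > { } > Q S
< < < > > { } > < S > S
< < < > > { } > < Q > S
< < < > > { } > < < > > S
< < < > > { } > < < > > Q
< < < > > { } > < < > > < >

[S [Q < [S [Q < [S [Q < >]] >] [S [Q { }]]] >] [S [Q < [S [Q < >]] >] [S [Q < >]]]]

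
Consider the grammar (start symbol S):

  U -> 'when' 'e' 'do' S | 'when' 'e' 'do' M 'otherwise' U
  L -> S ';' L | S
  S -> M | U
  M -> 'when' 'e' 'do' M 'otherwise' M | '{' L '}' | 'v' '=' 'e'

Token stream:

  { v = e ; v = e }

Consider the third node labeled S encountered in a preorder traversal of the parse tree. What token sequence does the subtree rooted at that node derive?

[S [M { [L [S [M v = e]] ; [L [S [M v = e]]]] }]]

v = e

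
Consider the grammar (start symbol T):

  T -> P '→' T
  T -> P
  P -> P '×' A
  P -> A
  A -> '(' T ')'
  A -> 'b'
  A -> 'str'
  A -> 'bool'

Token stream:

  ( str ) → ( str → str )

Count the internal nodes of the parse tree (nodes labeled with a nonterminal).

15

[T [P [A ( [T [P [A str]]] )]] → [T [P [A ( [T [P [A str]] → [T [P [A str]]]] )]]]]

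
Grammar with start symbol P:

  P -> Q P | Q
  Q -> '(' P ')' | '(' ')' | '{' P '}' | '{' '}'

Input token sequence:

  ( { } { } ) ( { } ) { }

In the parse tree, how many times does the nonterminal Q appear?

[P [Q ( [P [Q { }] [P [Q { }]]] )] [P [Q ( [P [Q { }]] )] [P [Q { }]]]]

6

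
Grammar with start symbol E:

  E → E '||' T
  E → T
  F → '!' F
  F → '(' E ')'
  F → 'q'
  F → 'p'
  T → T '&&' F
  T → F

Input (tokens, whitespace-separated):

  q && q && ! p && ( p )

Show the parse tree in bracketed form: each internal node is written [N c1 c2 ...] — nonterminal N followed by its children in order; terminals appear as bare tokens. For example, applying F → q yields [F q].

E
T
T && F
T && F && F
T && F && F && F
F && F && F && F
q && F && F && F
q && q && F && F
q && q && ! F && F
q && q && ! p && F
q && q && ! p && ( E )
q && q && ! p && ( T )
q && q && ! p && ( F )
q && q && ! p && ( p )

[E [T [T [T [T [F q]] && [F q]] && [F ! [F p]]] && [F ( [E [T [F p]]] )]]]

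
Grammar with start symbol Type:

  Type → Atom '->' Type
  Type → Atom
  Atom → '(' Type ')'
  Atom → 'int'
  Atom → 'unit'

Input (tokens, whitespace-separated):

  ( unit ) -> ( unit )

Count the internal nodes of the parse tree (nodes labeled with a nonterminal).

[Type [Atom ( [Type [Atom unit]] )] -> [Type [Atom ( [Type [Atom unit]] )]]]

8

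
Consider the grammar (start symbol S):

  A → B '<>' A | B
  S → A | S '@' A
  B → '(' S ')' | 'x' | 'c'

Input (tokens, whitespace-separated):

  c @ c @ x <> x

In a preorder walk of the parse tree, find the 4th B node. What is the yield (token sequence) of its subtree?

x

[S [S [S [A [B c]]] @ [A [B c]]] @ [A [B x] <> [A [B x]]]]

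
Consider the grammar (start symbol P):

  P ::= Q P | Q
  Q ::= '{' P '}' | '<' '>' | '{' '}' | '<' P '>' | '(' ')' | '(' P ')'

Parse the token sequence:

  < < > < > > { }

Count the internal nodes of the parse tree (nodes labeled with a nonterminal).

[P [Q < [P [Q < >] [P [Q < >]]] >] [P [Q { }]]]

8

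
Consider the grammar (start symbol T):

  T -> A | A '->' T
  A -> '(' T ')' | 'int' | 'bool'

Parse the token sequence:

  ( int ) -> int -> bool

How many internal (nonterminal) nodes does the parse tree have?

[T [A ( [T [A int]] )] -> [T [A int] -> [T [A bool]]]]

8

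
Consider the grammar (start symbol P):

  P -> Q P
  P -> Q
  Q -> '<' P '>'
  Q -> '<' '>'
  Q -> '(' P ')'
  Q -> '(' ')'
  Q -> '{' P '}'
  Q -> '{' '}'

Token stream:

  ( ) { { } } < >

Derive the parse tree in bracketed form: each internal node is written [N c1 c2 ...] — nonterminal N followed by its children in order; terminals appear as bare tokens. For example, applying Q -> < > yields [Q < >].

P
Q P
( ) P
( ) Q P
( ) { P } P
( ) { Q } P
( ) { { } } P
( ) { { } } Q
( ) { { } } < >

[P [Q ( )] [P [Q { [P [Q { }]] }] [P [Q < >]]]]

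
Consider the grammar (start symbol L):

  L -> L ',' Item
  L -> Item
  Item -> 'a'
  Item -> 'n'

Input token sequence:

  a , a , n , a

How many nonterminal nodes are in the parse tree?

8

[L [L [L [L [Item a]] , [Item a]] , [Item n]] , [Item a]]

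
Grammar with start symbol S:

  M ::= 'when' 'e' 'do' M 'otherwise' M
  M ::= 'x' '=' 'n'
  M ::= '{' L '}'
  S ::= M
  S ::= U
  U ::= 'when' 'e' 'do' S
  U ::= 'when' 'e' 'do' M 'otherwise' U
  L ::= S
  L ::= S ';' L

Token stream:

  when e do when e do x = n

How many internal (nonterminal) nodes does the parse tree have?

[S [U when e do [S [U when e do [S [M x = n]]]]]]

6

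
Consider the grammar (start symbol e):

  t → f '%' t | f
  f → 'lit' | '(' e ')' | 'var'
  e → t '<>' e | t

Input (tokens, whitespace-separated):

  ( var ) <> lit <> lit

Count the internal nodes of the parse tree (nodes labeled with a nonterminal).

[e [t [f ( [e [t [f var]]] )]] <> [e [t [f lit]] <> [e [t [f lit]]]]]

12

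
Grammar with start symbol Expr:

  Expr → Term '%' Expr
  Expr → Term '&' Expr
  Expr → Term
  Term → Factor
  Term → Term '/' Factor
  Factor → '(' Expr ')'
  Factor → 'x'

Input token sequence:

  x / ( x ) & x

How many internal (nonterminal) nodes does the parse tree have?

11

[Expr [Term [Term [Factor x]] / [Factor ( [Expr [Term [Factor x]]] )]] & [Expr [Term [Factor x]]]]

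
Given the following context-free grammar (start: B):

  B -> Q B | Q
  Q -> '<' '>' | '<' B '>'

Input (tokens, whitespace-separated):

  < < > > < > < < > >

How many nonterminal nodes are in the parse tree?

[B [Q < [B [Q < >]] >] [B [Q < >] [B [Q < [B [Q < >]] >]]]]

10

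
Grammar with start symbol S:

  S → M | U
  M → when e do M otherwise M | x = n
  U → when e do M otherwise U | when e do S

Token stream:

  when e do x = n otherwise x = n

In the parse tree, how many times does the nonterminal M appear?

[S [M when e do [M x = n] otherwise [M x = n]]]

3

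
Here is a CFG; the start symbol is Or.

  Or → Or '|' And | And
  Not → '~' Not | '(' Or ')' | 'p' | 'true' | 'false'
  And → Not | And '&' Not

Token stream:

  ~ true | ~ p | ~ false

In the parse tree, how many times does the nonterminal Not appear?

[Or [Or [Or [And [Not ~ [Not true]]]] | [And [Not ~ [Not p]]]] | [And [Not ~ [Not false]]]]

6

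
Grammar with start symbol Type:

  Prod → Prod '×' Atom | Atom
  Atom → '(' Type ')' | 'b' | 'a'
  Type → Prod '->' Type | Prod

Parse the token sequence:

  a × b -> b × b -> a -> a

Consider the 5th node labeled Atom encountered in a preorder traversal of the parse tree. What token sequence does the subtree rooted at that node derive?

a

[Type [Prod [Prod [Atom a]] × [Atom b]] -> [Type [Prod [Prod [Atom b]] × [Atom b]] -> [Type [Prod [Atom a]] -> [Type [Prod [Atom a]]]]]]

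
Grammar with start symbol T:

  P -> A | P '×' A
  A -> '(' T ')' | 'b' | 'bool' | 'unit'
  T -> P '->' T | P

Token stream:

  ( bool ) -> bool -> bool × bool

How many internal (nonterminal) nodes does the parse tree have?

14

[T [P [A ( [T [P [A bool]]] )]] -> [T [P [A bool]] -> [T [P [P [A bool]] × [A bool]]]]]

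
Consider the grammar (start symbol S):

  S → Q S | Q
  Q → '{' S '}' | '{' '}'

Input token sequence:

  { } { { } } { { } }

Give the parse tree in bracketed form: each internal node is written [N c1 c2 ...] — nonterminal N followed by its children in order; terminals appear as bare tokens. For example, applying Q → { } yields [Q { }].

[S [Q { }] [S [Q { [S [Q { }]] }] [S [Q { [S [Q { }]] }]]]]

S
Q S
{ } S
{ } Q S
{ } { S } S
{ } { Q } S
{ } { { } } S
{ } { { } } Q
{ } { { } } { S }
{ } { { } } { Q }
{ } { { } } { { } }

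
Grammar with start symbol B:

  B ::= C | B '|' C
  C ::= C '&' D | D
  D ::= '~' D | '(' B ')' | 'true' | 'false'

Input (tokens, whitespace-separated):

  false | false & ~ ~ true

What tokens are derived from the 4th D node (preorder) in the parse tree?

~ true

[B [B [C [D false]]] | [C [C [D false]] & [D ~ [D ~ [D true]]]]]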